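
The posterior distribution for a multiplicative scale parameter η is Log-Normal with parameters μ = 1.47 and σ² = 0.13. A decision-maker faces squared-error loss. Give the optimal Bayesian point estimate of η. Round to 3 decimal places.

4.641

Mode = exp(μ − σ²) = exp(1.34) = 3.819.
Mean = exp(μ + σ²/2) = exp(1.535) = 4.641.
Squared-error loss ⇒ the optimal estimator is the posterior mean.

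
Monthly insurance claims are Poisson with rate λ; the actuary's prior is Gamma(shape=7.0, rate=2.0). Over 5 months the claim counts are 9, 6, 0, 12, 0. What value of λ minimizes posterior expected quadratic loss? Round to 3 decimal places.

4.857

Σ counts = 27. Posterior: Gamma(shape = 7.0+27 = 34.0, rate = 2.0+5 = 7.0).
Mode = (α−1)/β = 33.0/7.0 = 4.714.
Mean = α/β = 34.0/7.0 = 4.857.
Quadratic loss ⇒ the optimal estimator is the posterior mean.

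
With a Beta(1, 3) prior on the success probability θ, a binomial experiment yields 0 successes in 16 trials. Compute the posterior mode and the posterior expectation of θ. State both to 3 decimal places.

Posterior: Beta(1+0, 3+16) = Beta(1, 19).
Since α = 1 ≤ 1 and β > 1, the Beta density is monotone decreasing on [0,1]; the mode is at 0.
Mean = 1/(1+19) = 0.050.

MAP = 0.000, posterior mean = 0.050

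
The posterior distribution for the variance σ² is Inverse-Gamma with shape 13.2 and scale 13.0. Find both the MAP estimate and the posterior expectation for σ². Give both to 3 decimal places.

Mode = β/(α+1) = 13.0/14.2 = 0.915.
Mean = β/(α−1) = 13.0/12.2 = 1.066.
The mean is pulled above the mode by the posterior's right skew.

MAP = 0.915, posterior mean = 1.066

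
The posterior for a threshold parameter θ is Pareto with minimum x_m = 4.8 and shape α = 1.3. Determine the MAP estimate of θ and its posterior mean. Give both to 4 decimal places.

MAP = 4.8000; posterior mean = 20.8000

The Pareto density is strictly decreasing on [x_m, ∞), so the mode is x_m = 4.8000.
Mean = α·x_m/(α−1) = 1.3·4.8/0.3 = 20.8000.
The posterior is right-skewed, so the mean exceeds the mode.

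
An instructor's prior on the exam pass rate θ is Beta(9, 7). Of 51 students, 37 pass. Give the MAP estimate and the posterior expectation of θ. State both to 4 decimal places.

MAP: 0.6923. Posterior mean: 0.6866.

Posterior: Beta(9+37, 7+14) = Beta(46, 21).
Mode = (46−1)/(46+21−2) = 45/65 = 0.6923.
Mean = 46/(46+21) = 46/67 = 0.6866.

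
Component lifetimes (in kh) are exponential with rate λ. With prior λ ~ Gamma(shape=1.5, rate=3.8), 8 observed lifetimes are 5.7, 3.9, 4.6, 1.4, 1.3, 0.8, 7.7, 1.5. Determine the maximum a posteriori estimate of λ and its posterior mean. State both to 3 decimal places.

Σ times = 26.9. Posterior: Gamma(shape = 1.5+8 = 9.5, rate = 3.8+26.9 = 30.7).
Mode = (α−1)/β = 8.5/30.7 = 0.277.
Mean = α/β = 9.5/30.7 = 0.309.
Mean > mode: the posterior has a right tail.

MAP = 0.277; posterior mean = 0.309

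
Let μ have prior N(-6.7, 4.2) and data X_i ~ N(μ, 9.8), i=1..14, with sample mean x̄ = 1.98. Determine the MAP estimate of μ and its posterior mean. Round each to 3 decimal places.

Posterior for μ is Normal. Precision-weighted mean: (1/4.2·-6.7 + 14/9.8·1.98) / (1/4.2 + 14/9.8) = 0.740.
A Normal posterior is symmetric, so mode = mean.

MAP = 0.740; posterior mean = 0.740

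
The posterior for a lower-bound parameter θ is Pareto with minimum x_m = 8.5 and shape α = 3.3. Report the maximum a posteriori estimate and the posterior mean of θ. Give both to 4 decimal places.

The Pareto density is strictly decreasing on [x_m, ∞), so the mode is x_m = 8.5000.
Mean = α·x_m/(α−1) = 3.3·8.5/2.3 = 12.1957.

θ_MAP = 8.5000, E[θ|data] = 12.1957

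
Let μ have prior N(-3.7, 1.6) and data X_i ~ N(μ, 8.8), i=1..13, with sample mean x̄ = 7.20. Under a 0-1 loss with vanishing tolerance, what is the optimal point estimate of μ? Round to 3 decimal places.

3.959

Posterior for μ is Normal. Precision-weighted mean: (1/1.6·-3.7 + 13/8.8·7.20) / (1/1.6 + 13/8.8) = 3.959.
A Normal posterior is symmetric, so mode = mean.
This is the posterior mode — the MAP estimate.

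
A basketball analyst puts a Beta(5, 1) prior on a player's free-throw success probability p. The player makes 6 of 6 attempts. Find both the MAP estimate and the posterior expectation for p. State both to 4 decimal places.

Posterior: Beta(5+6, 1+0) = Beta(11, 1).
Since β = 1 ≤ 1 and α > 1, the Beta density is monotone increasing on [0,1]; the mode is at 1.
Mean = 11/(11+1) = 0.9167.

MAP = 1.0000, posterior mean = 0.9167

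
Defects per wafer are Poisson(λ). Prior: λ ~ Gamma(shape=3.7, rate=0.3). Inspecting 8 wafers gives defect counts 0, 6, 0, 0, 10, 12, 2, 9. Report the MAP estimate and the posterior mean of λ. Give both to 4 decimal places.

Σ counts = 39. Posterior: Gamma(shape = 3.7+39 = 42.7, rate = 0.3+8 = 8.3).
Mode = (α−1)/β = 41.7/8.3 = 5.0241.
Mean = α/β = 42.7/8.3 = 5.1446.
Right-skewed posterior ⇒ mode < mean.

MAP: 5.0241. Posterior mean: 5.1446.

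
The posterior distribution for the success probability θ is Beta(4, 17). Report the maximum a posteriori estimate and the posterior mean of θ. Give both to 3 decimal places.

MAP = 0.158, posterior mean = 0.190

Mode = (4−1)/(4+17−2) = 3/19 = 0.158.
Mean = 4/(4+17) = 4/21 = 0.190.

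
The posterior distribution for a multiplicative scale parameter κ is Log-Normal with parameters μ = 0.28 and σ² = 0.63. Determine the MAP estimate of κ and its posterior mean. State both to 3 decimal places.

Mode = exp(μ − σ²) = exp(-0.35) = 0.705.
Mean = exp(μ + σ²/2) = exp(0.595) = 1.813.

MAP estimate = 0.705, posterior mean = 1.813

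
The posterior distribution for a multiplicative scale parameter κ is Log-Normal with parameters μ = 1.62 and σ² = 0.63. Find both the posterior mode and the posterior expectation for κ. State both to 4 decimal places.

κ_MAP = 2.6912, E[κ|data] = 6.9240

Mode = exp(μ − σ²) = exp(0.99) = 2.6912.
Mean = exp(μ + σ²/2) = exp(1.935) = 6.9240.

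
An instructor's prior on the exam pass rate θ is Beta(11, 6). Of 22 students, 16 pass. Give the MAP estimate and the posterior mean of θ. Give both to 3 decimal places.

Posterior: Beta(11+16, 6+6) = Beta(27, 12).
Mode = (27−1)/(27+12−2) = 26/37 = 0.703.
Mean = 27/(27+12) = 27/39 = 0.692.
Mode > mean: the posterior has a left tail.

MAP: 0.703. Posterior mean: 0.692.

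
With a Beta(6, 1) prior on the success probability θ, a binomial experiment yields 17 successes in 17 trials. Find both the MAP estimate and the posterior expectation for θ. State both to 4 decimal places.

θ_MAP = 1.0000, E[θ|data] = 0.9583

Posterior: Beta(6+17, 1+0) = Beta(23, 1).
Since β = 1 ≤ 1 and α > 1, the Beta density is monotone increasing on [0,1]; the mode is at 1.
Mean = 23/(23+1) = 0.9583.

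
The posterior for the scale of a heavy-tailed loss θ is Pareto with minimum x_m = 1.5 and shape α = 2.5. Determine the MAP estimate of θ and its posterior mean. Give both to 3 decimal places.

The Pareto density is strictly decreasing on [x_m, ∞), so the mode is x_m = 1.500.
Mean = α·x_m/(α−1) = 2.5·1.5/1.5 = 2.500.

MAP = 1.500, posterior mean = 2.500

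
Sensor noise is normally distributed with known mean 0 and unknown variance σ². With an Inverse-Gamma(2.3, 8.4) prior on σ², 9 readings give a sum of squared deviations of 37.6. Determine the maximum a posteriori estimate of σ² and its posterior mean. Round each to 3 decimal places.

MAP: 3.487. Posterior mean: 4.690.

Posterior: Inverse-Gamma(shape = 2.3+9/2 = 6.8, scale = 8.4+37.6/2 = 27.2).
Mode = β/(α+1) = 27.2/7.8 = 3.487.
Mean = β/(α−1) = 27.2/5.8 = 4.690.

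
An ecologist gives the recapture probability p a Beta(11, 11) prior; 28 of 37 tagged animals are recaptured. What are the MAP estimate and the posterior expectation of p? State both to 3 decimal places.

Posterior: Beta(11+28, 11+9) = Beta(39, 20).
Mode = (39−1)/(39+20−2) = 38/57 = 0.667.
Mean = 39/(39+20) = 39/59 = 0.661.
Left-skewed posterior ⇒ mean < mode.

MAP estimate = 0.667, posterior expectation = 0.661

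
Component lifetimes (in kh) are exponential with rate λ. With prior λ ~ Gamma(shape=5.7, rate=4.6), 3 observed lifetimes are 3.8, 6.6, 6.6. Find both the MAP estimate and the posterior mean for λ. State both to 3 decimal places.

MAP = 0.356; posterior mean = 0.403

Σ times = 17.0. Posterior: Gamma(shape = 5.7+3 = 8.7, rate = 4.6+17.0 = 21.6).
Mode = (α−1)/β = 7.7/21.6 = 0.356.
Mean = α/β = 8.7/21.6 = 0.403.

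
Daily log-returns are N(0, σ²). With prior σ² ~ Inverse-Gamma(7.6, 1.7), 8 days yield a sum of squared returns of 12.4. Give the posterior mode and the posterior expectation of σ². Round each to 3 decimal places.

Posterior: Inverse-Gamma(shape = 7.6+8/2 = 11.6, scale = 1.7+12.4/2 = 7.9).
Mode = β/(α+1) = 7.9/12.6 = 0.627.
Mean = β/(α−1) = 7.9/10.6 = 0.745.
The posterior is right-skewed, so the mean exceeds the mode.

MAP = 0.627, posterior mean = 0.745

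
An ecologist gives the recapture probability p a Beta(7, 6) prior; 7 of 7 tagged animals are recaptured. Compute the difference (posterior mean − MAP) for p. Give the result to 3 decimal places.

-0.022

Posterior: Beta(7+7, 6+0) = Beta(14, 6).
Mode = (14−1)/(14+6−2) = 13/18 = 0.722.
Mean = 14/(14+6) = 14/20 = 0.700.
Difference = 0.700 − 0.722 = -0.022.
The mean is pulled below the mode by the posterior's left skew.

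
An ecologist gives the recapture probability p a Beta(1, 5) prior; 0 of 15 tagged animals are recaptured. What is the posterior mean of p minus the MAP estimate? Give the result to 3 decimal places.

0.048

Posterior: Beta(1+0, 5+15) = Beta(1, 20).
Since α = 1 ≤ 1 and β > 1, the Beta density is monotone decreasing on [0,1]; the mode is at 0.
Mean = 1/(1+20) = 0.048.
Difference = 0.048 − 0.000 = 0.048.
The mean is pulled above the mode by the posterior's right skew.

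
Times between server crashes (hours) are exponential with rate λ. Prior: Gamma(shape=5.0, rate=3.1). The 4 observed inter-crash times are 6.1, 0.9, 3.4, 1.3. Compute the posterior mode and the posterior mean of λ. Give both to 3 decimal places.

Σ times = 11.7. Posterior: Gamma(shape = 5.0+4 = 9.0, rate = 3.1+11.7 = 14.8).
Mode = (α−1)/β = 8.0/14.8 = 0.541.
Mean = α/β = 9.0/14.8 = 0.608.
Mean > mode: the posterior has a right tail.

λ_MAP = 0.541, E[λ|data] = 0.608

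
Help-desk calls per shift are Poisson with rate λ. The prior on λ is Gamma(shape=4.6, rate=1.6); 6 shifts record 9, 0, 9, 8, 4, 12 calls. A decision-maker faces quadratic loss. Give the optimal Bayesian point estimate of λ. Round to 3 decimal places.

Σ counts = 42. Posterior: Gamma(shape = 4.6+42 = 46.6, rate = 1.6+6 = 7.6).
Mode = (α−1)/β = 45.6/7.6 = 6.000.
Mean = α/β = 46.6/7.6 = 6.132.
Quadratic loss ⇒ the optimal estimator is the posterior mean.

6.132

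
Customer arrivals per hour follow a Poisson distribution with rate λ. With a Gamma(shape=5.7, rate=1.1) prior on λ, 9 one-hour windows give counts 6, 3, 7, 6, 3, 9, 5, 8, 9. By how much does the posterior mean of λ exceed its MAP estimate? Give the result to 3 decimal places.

0.099

Σ counts = 56. Posterior: Gamma(shape = 5.7+56 = 61.7, rate = 1.1+9 = 10.1).
Mode = (α−1)/β = 60.7/10.1 = 6.010.
Mean = α/β = 61.7/10.1 = 6.109.
Difference = 6.109 − 6.010 = 0.099.
Mean > mode: the posterior has a right tail.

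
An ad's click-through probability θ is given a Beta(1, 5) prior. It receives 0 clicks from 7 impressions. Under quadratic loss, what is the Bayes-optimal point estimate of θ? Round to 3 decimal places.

0.077

Posterior: Beta(1+0, 5+7) = Beta(1, 12).
Since α = 1 ≤ 1 and β > 1, the Beta density is monotone decreasing on [0,1]; the mode is at 0.
Mean = 1/(1+12) = 0.077.
Quadratic loss ⇒ the optimal estimator is the posterior mean.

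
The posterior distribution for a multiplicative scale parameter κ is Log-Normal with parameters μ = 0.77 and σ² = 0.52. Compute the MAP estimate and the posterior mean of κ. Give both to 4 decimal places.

Mode = exp(μ − σ²) = exp(0.25) = 1.2840.
Mean = exp(μ + σ²/2) = exp(1.030) = 2.8011.
The mean is pulled above the mode by the posterior's right skew.

κ_MAP = 1.2840, E[κ|data] = 2.8011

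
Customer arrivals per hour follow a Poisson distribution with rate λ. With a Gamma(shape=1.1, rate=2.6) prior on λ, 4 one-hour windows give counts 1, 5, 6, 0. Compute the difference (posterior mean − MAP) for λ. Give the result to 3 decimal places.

0.152

Σ counts = 12. Posterior: Gamma(shape = 1.1+12 = 13.1, rate = 2.6+4 = 6.6).
Mode = (α−1)/β = 12.1/6.6 = 1.833.
Mean = α/β = 13.1/6.6 = 1.985.
Difference = 1.985 − 1.833 = 0.152.
The posterior is right-skewed, so the mean exceeds the mode.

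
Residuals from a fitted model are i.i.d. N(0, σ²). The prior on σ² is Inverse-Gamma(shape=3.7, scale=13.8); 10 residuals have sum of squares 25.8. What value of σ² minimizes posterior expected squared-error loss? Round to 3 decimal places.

Posterior: Inverse-Gamma(shape = 3.7+10/2 = 8.7, scale = 13.8+25.8/2 = 26.7).
Mode = β/(α+1) = 26.7/9.7 = 2.753.
Mean = β/(α−1) = 26.7/7.7 = 3.468.
Squared-error loss ⇒ the optimal estimator is the posterior mean.

3.468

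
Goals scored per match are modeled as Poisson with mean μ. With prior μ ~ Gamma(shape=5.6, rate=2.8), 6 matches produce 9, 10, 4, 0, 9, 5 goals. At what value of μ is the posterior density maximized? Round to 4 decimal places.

4.7273

Σ counts = 37. Posterior: Gamma(shape = 5.6+37 = 42.6, rate = 2.8+6 = 8.8).
Mode = (α−1)/β = 41.6/8.8 = 4.7273.
Mean = α/β = 42.6/8.8 = 4.8409.
This is the posterior mode — the MAP estimate.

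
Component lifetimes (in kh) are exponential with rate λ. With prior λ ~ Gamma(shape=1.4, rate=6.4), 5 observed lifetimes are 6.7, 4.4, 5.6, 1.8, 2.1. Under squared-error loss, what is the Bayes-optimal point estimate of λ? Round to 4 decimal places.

Σ times = 20.6. Posterior: Gamma(shape = 1.4+5 = 6.4, rate = 6.4+20.6 = 27.0).
Mode = (α−1)/β = 5.4/27.0 = 0.2000.
Mean = α/β = 6.4/27.0 = 0.2370.
Squared-error loss ⇒ the optimal estimator is the posterior mean.

0.2370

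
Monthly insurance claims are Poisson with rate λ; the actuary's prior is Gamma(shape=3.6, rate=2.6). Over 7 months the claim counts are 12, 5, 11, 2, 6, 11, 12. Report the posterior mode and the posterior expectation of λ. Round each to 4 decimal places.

MAP: 6.4167. Posterior mean: 6.5208.

Σ counts = 59. Posterior: Gamma(shape = 3.6+59 = 62.6, rate = 2.6+7 = 9.6).
Mode = (α−1)/β = 61.6/9.6 = 6.4167.
Mean = α/β = 62.6/9.6 = 6.5208.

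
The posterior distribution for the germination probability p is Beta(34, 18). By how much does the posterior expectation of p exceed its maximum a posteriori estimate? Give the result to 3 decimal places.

-0.006

Mode = (34−1)/(34+18−2) = 33/50 = 0.660.
Mean = 34/(34+18) = 34/52 = 0.654.
Difference = 0.654 − 0.660 = -0.006.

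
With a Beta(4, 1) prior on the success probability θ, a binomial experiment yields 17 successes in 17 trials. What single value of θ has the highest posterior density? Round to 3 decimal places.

Posterior: Beta(4+17, 1+0) = Beta(21, 1).
Since β = 1 ≤ 1 and α > 1, the Beta density is monotone increasing on [0,1]; the mode is at 1.
Mean = 21/(21+1) = 0.955.
This is the posterior mode — the MAP estimate.

1.000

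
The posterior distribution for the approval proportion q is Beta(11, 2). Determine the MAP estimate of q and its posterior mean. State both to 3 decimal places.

MAP = 0.909, posterior mean = 0.846

Mode = (11−1)/(11+2−2) = 10/11 = 0.909.
Mean = 11/(11+2) = 11/13 = 0.846.
The posterior is left-skewed, so the mode exceeds the mean.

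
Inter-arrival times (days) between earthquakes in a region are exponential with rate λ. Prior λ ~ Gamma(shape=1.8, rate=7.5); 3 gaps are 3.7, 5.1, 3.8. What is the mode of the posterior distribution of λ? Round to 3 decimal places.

0.189

Σ times = 12.6. Posterior: Gamma(shape = 1.8+3 = 4.8, rate = 7.5+12.6 = 20.1).
Mode = (α−1)/β = 3.8/20.1 = 0.189.
Mean = α/β = 4.8/20.1 = 0.239.
This is the posterior mode — the MAP estimate.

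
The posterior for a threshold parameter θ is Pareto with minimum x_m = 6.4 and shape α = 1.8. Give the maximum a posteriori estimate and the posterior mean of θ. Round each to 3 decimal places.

The Pareto density is strictly decreasing on [x_m, ∞), so the mode is x_m = 6.400.
Mean = α·x_m/(α−1) = 1.8·6.4/0.8 = 14.400.

MAP: 6.400. Posterior mean: 14.400.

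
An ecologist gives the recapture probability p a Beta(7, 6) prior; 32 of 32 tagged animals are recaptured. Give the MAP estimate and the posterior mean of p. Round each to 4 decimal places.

MAP: 0.8837. Posterior mean: 0.8667.

Posterior: Beta(7+32, 6+0) = Beta(39, 6).
Mode = (39−1)/(39+6−2) = 38/43 = 0.8837.
Mean = 39/(39+6) = 39/45 = 0.8667.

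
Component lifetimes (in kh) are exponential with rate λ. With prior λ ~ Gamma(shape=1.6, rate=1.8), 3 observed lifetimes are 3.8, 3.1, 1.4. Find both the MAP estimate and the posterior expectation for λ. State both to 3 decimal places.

MAP = 0.356, posterior mean = 0.455

Σ times = 8.3. Posterior: Gamma(shape = 1.6+3 = 4.6, rate = 1.8+8.3 = 10.1).
Mode = (α−1)/β = 3.6/10.1 = 0.356.
Mean = α/β = 4.6/10.1 = 0.455.
The posterior is right-skewed, so the mean exceeds the mode.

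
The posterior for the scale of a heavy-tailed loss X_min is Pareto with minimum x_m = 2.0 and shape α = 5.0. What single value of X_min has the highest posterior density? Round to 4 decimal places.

The Pareto density is strictly decreasing on [x_m, ∞), so the mode is x_m = 2.0000.
Mean = α·x_m/(α−1) = 5.0·2.0/4.0 = 2.5000.
This is the posterior mode — the MAP estimate.

2.0000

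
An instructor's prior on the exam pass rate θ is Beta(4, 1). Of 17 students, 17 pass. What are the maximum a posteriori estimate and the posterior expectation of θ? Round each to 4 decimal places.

Posterior: Beta(4+17, 1+0) = Beta(21, 1).
Since β = 1 ≤ 1 and α > 1, the Beta density is monotone increasing on [0,1]; the mode is at 1.
Mean = 21/(21+1) = 0.9545.
Left-skewed posterior ⇒ mean < mode.

θ_MAP = 1.0000, E[θ|data] = 0.9545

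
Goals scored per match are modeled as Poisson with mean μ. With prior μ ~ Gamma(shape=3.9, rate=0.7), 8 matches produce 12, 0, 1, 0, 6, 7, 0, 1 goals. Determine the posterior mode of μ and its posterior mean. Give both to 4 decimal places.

MAP: 3.4368. Posterior mean: 3.5517.

Σ counts = 27. Posterior: Gamma(shape = 3.9+27 = 30.9, rate = 0.7+8 = 8.7).
Mode = (α−1)/β = 29.9/8.7 = 3.4368.
Mean = α/β = 30.9/8.7 = 3.5517.
The posterior is right-skewed, so the mean exceeds the mode.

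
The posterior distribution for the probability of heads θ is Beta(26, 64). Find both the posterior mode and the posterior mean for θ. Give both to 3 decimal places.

MAP: 0.284. Posterior mean: 0.289.

Mode = (26−1)/(26+64−2) = 25/88 = 0.284.
Mean = 26/(26+64) = 26/90 = 0.289.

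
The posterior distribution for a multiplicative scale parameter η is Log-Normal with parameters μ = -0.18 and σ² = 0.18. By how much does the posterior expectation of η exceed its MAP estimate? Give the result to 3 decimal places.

Mode = exp(μ − σ²) = exp(-0.36) = 0.698.
Mean = exp(μ + σ²/2) = exp(-0.090) = 0.914.
Difference = 0.914 − 0.698 = 0.216.
The mean is pulled above the mode by the posterior's right skew.

0.216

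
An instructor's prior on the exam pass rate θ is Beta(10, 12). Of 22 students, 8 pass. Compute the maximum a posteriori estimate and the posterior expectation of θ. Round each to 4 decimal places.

Posterior: Beta(10+8, 12+14) = Beta(18, 26).
Mode = (18−1)/(18+26−2) = 17/42 = 0.4048.
Mean = 18/(18+26) = 18/44 = 0.4091.

maximum a posteriori estimate = 0.4048, posterior expectation = 0.4091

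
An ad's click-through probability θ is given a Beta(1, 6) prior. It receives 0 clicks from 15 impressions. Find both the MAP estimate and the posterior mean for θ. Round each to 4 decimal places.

Posterior: Beta(1+0, 6+15) = Beta(1, 21).
Since α = 1 ≤ 1 and β > 1, the Beta density is monotone decreasing on [0,1]; the mode is at 0.
Mean = 1/(1+21) = 0.0455.
Mean > mode: the posterior has a right tail.

MAP: 0.0000. Posterior mean: 0.0455.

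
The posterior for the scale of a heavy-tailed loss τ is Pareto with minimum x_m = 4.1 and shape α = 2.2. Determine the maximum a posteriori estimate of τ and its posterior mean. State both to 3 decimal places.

The Pareto density is strictly decreasing on [x_m, ∞), so the mode is x_m = 4.100.
Mean = α·x_m/(α−1) = 2.2·4.1/1.2 = 7.517.

MAP = 4.100, posterior mean = 7.517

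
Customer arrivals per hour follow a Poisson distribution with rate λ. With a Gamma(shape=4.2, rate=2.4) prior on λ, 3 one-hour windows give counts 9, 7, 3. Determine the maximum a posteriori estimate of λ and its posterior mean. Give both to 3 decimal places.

MAP = 4.111, posterior mean = 4.296

Σ counts = 19. Posterior: Gamma(shape = 4.2+19 = 23.2, rate = 2.4+3 = 5.4).
Mode = (α−1)/β = 22.2/5.4 = 4.111.
Mean = α/β = 23.2/5.4 = 4.296.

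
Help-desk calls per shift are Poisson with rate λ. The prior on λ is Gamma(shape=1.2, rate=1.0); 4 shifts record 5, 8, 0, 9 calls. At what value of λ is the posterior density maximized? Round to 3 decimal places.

4.440

Σ counts = 22. Posterior: Gamma(shape = 1.2+22 = 23.2, rate = 1.0+4 = 5.0).
Mode = (α−1)/β = 22.2/5.0 = 4.440.
Mean = α/β = 23.2/5.0 = 4.640.
This is the posterior mode — the MAP estimate.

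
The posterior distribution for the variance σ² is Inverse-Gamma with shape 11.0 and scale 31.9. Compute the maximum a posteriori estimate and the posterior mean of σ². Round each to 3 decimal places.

Mode = β/(α+1) = 31.9/12.0 = 2.658.
Mean = β/(α−1) = 31.9/10.0 = 3.190.
The posterior is right-skewed, so the mean exceeds the mode.

maximum a posteriori estimate = 2.658, posterior mean = 3.190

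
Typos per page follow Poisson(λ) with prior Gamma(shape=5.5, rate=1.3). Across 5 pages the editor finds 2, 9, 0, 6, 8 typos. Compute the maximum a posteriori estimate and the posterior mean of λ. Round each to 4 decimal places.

Σ counts = 25. Posterior: Gamma(shape = 5.5+25 = 30.5, rate = 1.3+5 = 6.3).
Mode = (α−1)/β = 29.5/6.3 = 4.6825.
Mean = α/β = 30.5/6.3 = 4.8413.

MAP = 4.6825, posterior mean = 4.8413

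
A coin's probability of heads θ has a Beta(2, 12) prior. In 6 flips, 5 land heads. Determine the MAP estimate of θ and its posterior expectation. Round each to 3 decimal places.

Posterior: Beta(2+5, 12+1) = Beta(7, 13).
Mode = (7−1)/(7+13−2) = 6/18 = 0.333.
Mean = 7/(7+13) = 7/20 = 0.350.
Mean > mode: the posterior has a right tail.

MAP estimate = 0.333, posterior expectation = 0.350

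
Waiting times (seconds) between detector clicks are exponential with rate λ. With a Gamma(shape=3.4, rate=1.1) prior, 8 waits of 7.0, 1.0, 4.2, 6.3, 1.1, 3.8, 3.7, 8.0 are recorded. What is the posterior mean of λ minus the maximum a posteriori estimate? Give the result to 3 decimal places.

0.028

Σ times = 35.1. Posterior: Gamma(shape = 3.4+8 = 11.4, rate = 1.1+35.1 = 36.2).
Mode = (α−1)/β = 10.4/36.2 = 0.287.
Mean = α/β = 11.4/36.2 = 0.315.
Difference = 0.315 − 0.287 = 0.028.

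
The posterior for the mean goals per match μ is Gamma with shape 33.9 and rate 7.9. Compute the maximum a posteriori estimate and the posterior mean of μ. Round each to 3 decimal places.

MAP = 4.165; posterior mean = 4.291

Mode = (α−1)/β = 32.9/7.9 = 4.165.
Mean = α/β = 33.9/7.9 = 4.291.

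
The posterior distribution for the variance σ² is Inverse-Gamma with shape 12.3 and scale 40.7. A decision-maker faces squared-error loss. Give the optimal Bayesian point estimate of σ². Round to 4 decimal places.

Mode = β/(α+1) = 40.7/13.3 = 3.0602.
Mean = β/(α−1) = 40.7/11.3 = 3.6018.
Squared-error loss ⇒ the optimal estimator is the posterior mean.

3.6018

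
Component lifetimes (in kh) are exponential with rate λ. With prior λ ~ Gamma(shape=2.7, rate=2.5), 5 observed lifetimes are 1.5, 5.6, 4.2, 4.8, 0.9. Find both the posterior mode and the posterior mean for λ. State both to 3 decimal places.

Σ times = 17.0. Posterior: Gamma(shape = 2.7+5 = 7.7, rate = 2.5+17.0 = 19.5).
Mode = (α−1)/β = 6.7/19.5 = 0.344.
Mean = α/β = 7.7/19.5 = 0.395.

MAP = 0.344, posterior mean = 0.395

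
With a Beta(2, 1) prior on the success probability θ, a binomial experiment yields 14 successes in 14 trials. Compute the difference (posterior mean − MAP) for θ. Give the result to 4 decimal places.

Posterior: Beta(2+14, 1+0) = Beta(16, 1).
Since β = 1 ≤ 1 and α > 1, the Beta density is monotone increasing on [0,1]; the mode is at 1.
Mean = 16/(16+1) = 0.9412.
Difference = 0.9412 − 1.0000 = -0.0588.
The mean is pulled below the mode by the posterior's left skew.

-0.0588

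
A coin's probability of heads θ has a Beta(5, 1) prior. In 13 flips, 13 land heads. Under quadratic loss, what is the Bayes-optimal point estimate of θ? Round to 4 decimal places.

0.9474

Posterior: Beta(5+13, 1+0) = Beta(18, 1).
Since β = 1 ≤ 1 and α > 1, the Beta density is monotone increasing on [0,1]; the mode is at 1.
Mean = 18/(18+1) = 0.9474.
Quadratic loss ⇒ the optimal estimator is the posterior mean.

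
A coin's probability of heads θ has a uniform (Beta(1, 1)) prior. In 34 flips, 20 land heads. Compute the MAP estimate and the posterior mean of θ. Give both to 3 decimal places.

MAP = 0.588, posterior mean = 0.583

Posterior: Beta(1+20, 1+14) = Beta(21, 15).
Mode = (21−1)/(21+15−2) = 20/34 = 0.588.
Mean = 21/(21+15) = 21/36 = 0.583.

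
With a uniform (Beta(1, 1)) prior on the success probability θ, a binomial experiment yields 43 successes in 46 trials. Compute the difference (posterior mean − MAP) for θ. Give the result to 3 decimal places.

Posterior: Beta(1+43, 1+3) = Beta(44, 4).
Mode = (44−1)/(44+4−2) = 43/46 = 0.935.
With a flat prior the MAP equals the MLE, 43/46.
Mean = 44/(44+4) = 44/48 = 0.917.
Difference = 0.917 − 0.935 = -0.018.

-0.018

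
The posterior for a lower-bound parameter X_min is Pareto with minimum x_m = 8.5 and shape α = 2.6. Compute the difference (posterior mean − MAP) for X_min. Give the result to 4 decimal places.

The Pareto density is strictly decreasing on [x_m, ∞), so the mode is x_m = 8.5000.
Mean = α·x_m/(α−1) = 2.6·8.5/1.6 = 13.8125.
Difference = 13.8125 − 8.5000 = 5.3125.

5.3125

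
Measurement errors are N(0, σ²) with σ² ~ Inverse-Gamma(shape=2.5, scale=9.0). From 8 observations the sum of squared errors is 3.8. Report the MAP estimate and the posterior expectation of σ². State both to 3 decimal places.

Posterior: Inverse-Gamma(shape = 2.5+8/2 = 6.5, scale = 9.0+3.8/2 = 10.9).
Mode = β/(α+1) = 10.9/7.5 = 1.453.
Mean = β/(α−1) = 10.9/5.5 = 1.982.

MAP = 1.453, posterior mean = 1.982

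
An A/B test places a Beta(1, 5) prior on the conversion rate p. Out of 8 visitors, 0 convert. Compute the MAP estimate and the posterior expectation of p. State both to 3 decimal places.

MAP = 0.000; posterior mean = 0.071

Posterior: Beta(1+0, 5+8) = Beta(1, 13).
Since α = 1 ≤ 1 and β > 1, the Beta density is monotone decreasing on [0,1]; the mode is at 0.
Mean = 1/(1+13) = 0.071.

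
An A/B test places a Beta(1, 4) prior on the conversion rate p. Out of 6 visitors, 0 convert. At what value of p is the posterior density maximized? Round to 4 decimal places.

Posterior: Beta(1+0, 4+6) = Beta(1, 10).
Since α = 1 ≤ 1 and β > 1, the Beta density is monotone decreasing on [0,1]; the mode is at 0.
Mean = 1/(1+10) = 0.0909.
This is the posterior mode — the MAP estimate.

0.0000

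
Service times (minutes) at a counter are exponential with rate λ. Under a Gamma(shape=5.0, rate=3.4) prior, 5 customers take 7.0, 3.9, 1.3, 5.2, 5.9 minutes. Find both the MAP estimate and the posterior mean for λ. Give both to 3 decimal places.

Σ times = 23.3. Posterior: Gamma(shape = 5.0+5 = 10.0, rate = 3.4+23.3 = 26.7).
Mode = (α−1)/β = 9.0/26.7 = 0.337.
Mean = α/β = 10.0/26.7 = 0.375.

MAP = 0.337, posterior mean = 0.375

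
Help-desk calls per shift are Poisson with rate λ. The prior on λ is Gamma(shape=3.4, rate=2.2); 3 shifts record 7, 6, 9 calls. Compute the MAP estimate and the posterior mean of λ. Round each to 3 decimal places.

MAP estimate = 4.692, posterior mean = 4.885

Σ counts = 22. Posterior: Gamma(shape = 3.4+22 = 25.4, rate = 2.2+3 = 5.2).
Mode = (α−1)/β = 24.4/5.2 = 4.692.
Mean = α/β = 25.4/5.2 = 4.885.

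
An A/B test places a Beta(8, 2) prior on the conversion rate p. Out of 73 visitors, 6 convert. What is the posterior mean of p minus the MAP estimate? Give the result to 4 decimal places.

Posterior: Beta(8+6, 2+67) = Beta(14, 69).
Mode = (14−1)/(14+69−2) = 13/81 = 0.1605.
Mean = 14/(14+69) = 14/83 = 0.1687.
Difference = 0.1687 − 0.1605 = 0.0082.
The mean is pulled above the mode by the posterior's right skew.

0.0082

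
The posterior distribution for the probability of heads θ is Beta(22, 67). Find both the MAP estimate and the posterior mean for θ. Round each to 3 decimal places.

MAP: 0.241. Posterior mean: 0.247.

Mode = (22−1)/(22+67−2) = 21/87 = 0.241.
Mean = 22/(22+67) = 22/89 = 0.247.
Mean > mode: the posterior has a right tail.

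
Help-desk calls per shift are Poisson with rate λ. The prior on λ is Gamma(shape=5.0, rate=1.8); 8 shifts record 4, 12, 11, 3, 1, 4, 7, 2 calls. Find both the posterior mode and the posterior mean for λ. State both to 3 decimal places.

Σ counts = 44. Posterior: Gamma(shape = 5.0+44 = 49.0, rate = 1.8+8 = 9.8).
Mode = (α−1)/β = 48.0/9.8 = 4.898.
Mean = α/β = 49.0/9.8 = 5.000.

posterior mode = 4.898, posterior mean = 5.000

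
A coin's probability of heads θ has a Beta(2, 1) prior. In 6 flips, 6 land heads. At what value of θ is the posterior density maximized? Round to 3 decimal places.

Posterior: Beta(2+6, 1+0) = Beta(8, 1).
Since β = 1 ≤ 1 and α > 1, the Beta density is monotone increasing on [0,1]; the mode is at 1.
Mean = 8/(8+1) = 0.889.
This is the posterior mode — the MAP estimate.

1.000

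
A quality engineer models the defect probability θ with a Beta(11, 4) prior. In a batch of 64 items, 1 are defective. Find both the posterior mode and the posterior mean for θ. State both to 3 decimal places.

Posterior: Beta(11+1, 4+63) = Beta(12, 67).
Mode = (12−1)/(12+67−2) = 11/77 = 0.143.
Mean = 12/(12+67) = 12/79 = 0.152.

θ_MAP = 0.143, E[θ|data] = 0.152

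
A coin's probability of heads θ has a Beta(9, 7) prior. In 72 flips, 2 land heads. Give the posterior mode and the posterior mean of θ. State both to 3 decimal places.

MAP = 0.116; posterior mean = 0.125

Posterior: Beta(9+2, 7+70) = Beta(11, 77).
Mode = (11−1)/(11+77−2) = 10/86 = 0.116.
Mean = 11/(11+77) = 11/88 = 0.125.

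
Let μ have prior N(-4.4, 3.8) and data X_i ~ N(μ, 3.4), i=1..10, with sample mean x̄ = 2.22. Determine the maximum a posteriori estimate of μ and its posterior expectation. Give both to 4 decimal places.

MAP = 1.6763, posterior mean = 1.6763

Posterior for μ is Normal. Precision-weighted mean: (1/3.8·-4.4 + 10/3.4·2.22) / (1/3.8 + 10/3.4) = 1.6763.
A Normal posterior is symmetric, so mode = mean.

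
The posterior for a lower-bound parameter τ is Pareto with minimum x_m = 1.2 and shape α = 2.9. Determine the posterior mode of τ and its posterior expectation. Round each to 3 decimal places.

MAP: 1.200. Posterior mean: 1.832.

The Pareto density is strictly decreasing on [x_m, ∞), so the mode is x_m = 1.200.
Mean = α·x_m/(α−1) = 2.9·1.2/1.9 = 1.832.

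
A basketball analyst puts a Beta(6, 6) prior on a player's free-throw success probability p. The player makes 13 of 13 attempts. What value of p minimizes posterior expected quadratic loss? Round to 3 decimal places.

0.760

Posterior: Beta(6+13, 6+0) = Beta(19, 6).
Mode = (19−1)/(19+6−2) = 18/23 = 0.783.
Mean = 19/(19+6) = 19/25 = 0.760.
Quadratic loss ⇒ the optimal estimator is the posterior mean.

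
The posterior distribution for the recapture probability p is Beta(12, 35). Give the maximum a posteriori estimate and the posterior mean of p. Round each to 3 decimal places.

MAP = 0.244, posterior mean = 0.255

Mode = (12−1)/(12+35−2) = 11/45 = 0.244.
Mean = 12/(12+35) = 12/47 = 0.255.
Mean > mode: the posterior has a right tail.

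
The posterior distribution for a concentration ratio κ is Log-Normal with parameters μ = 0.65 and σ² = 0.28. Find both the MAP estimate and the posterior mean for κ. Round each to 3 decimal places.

Mode = exp(μ − σ²) = exp(0.37) = 1.448.
Mean = exp(μ + σ²/2) = exp(0.790) = 2.203.

MAP estimate = 1.448, posterior mean = 2.203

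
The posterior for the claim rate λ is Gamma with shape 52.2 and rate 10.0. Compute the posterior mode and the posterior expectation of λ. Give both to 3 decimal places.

MAP = 5.120, posterior mean = 5.220

Mode = (α−1)/β = 51.2/10.0 = 5.120.
Mean = α/β = 52.2/10.0 = 5.220.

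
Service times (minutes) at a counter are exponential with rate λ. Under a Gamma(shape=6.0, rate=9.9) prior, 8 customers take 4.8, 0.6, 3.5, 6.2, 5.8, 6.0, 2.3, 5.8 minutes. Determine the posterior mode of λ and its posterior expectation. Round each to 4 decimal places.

λ_MAP = 0.2895, E[λ|data] = 0.3118

Σ times = 35.0. Posterior: Gamma(shape = 6.0+8 = 14.0, rate = 9.9+35.0 = 44.9).
Mode = (α−1)/β = 13.0/44.9 = 0.2895.
Mean = α/β = 14.0/44.9 = 0.3118.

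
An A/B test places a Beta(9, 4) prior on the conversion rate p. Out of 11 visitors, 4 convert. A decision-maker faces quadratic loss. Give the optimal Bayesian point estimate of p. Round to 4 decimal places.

0.5417

Posterior: Beta(9+4, 4+7) = Beta(13, 11).
Mode = (13−1)/(13+11−2) = 12/22 = 0.5455.
Mean = 13/(13+11) = 13/24 = 0.5417.
Quadratic loss ⇒ the optimal estimator is the posterior mean.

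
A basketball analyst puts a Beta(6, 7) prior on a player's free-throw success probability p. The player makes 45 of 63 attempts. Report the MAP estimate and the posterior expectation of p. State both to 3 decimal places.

Posterior: Beta(6+45, 7+18) = Beta(51, 25).
Mode = (51−1)/(51+25−2) = 50/74 = 0.676.
Mean = 51/(51+25) = 51/76 = 0.671.

MAP estimate = 0.676, posterior expectation = 0.671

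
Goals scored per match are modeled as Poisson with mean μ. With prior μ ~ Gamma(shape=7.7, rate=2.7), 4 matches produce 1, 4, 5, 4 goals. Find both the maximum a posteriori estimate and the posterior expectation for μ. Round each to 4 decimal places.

MAP: 3.0896. Posterior mean: 3.2388.

Σ counts = 14. Posterior: Gamma(shape = 7.7+14 = 21.7, rate = 2.7+4 = 6.7).
Mode = (α−1)/β = 20.7/6.7 = 3.0896.
Mean = α/β = 21.7/6.7 = 3.2388.
Right-skewed posterior ⇒ mode < mean.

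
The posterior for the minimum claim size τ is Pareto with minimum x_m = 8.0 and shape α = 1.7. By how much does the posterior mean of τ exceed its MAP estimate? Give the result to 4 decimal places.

11.4286

The Pareto density is strictly decreasing on [x_m, ∞), so the mode is x_m = 8.0000.
Mean = α·x_m/(α−1) = 1.7·8.0/0.7 = 19.4286.
Difference = 19.4286 − 8.0000 = 11.4286.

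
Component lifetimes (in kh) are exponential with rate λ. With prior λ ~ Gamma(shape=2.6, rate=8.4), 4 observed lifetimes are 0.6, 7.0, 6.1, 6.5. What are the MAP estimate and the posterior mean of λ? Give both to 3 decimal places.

Σ times = 20.2. Posterior: Gamma(shape = 2.6+4 = 6.6, rate = 8.4+20.2 = 28.6).
Mode = (α−1)/β = 5.6/28.6 = 0.196.
Mean = α/β = 6.6/28.6 = 0.231.
The posterior is right-skewed, so the mean exceeds the mode.

MAP: 0.196. Posterior mean: 0.231.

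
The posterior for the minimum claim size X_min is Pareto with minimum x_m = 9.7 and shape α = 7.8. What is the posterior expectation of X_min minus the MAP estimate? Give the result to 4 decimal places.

1.4265

The Pareto density is strictly decreasing on [x_m, ∞), so the mode is x_m = 9.7000.
Mean = α·x_m/(α−1) = 7.8·9.7/6.8 = 11.1265.
Difference = 11.1265 − 9.7000 = 1.4265.
Mean > mode: the posterior has a right tail.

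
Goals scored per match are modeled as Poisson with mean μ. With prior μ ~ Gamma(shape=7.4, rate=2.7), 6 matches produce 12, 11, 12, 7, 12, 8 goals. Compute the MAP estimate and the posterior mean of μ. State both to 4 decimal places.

μ_MAP = 7.8621, E[μ|data] = 7.9770

Σ counts = 62. Posterior: Gamma(shape = 7.4+62 = 69.4, rate = 2.7+6 = 8.7).
Mode = (α−1)/β = 68.4/8.7 = 7.8621.
Mean = α/β = 69.4/8.7 = 7.9770.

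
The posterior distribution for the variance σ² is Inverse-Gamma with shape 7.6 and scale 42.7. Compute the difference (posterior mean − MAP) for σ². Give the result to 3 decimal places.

Mode = β/(α+1) = 42.7/8.6 = 4.965.
Mean = β/(α−1) = 42.7/6.6 = 6.470.
Difference = 6.470 − 4.965 = 1.505.

1.505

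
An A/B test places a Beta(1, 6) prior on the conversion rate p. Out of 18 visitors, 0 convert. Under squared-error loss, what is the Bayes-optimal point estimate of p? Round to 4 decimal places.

0.0400

Posterior: Beta(1+0, 6+18) = Beta(1, 24).
Since α = 1 ≤ 1 and β > 1, the Beta density is monotone decreasing on [0,1]; the mode is at 0.
Mean = 1/(1+24) = 0.0400.
Squared-error loss ⇒ the optimal estimator is the posterior mean.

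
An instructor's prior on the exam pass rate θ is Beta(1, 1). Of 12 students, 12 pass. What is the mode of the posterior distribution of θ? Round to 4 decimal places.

1.0000

Posterior: Beta(1+12, 1+0) = Beta(13, 1).
Since β = 1 ≤ 1 and α > 1, the Beta density is monotone increasing on [0,1]; the mode is at 1.
Mean = 13/(13+1) = 0.9286.
This is the posterior mode — the MAP estimate.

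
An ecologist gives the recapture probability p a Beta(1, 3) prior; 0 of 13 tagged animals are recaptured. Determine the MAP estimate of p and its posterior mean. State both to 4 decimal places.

p_MAP = 0.0000, E[p|data] = 0.0588

Posterior: Beta(1+0, 3+13) = Beta(1, 16).
Since α = 1 ≤ 1 and β > 1, the Beta density is monotone decreasing on [0,1]; the mode is at 0.
Mean = 1/(1+16) = 0.0588.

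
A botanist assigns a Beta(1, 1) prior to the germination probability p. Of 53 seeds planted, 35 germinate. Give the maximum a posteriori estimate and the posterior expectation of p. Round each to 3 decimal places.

p_MAP = 0.660, E[p|data] = 0.655

Posterior: Beta(1+35, 1+18) = Beta(36, 19).
Mode = (36−1)/(36+19−2) = 35/53 = 0.660.
With a flat prior the MAP equals the MLE, 35/53.
Mean = 36/(36+19) = 36/55 = 0.655.
The posterior is left-skewed, so the mode exceeds the mean.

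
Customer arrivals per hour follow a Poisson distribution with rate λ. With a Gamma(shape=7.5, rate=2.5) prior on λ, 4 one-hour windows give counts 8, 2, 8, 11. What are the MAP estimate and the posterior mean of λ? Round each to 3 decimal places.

MAP = 5.462; posterior mean = 5.615

Σ counts = 29. Posterior: Gamma(shape = 7.5+29 = 36.5, rate = 2.5+4 = 6.5).
Mode = (α−1)/β = 35.5/6.5 = 5.462.
Mean = α/β = 36.5/6.5 = 5.615.
The posterior is right-skewed, so the mean exceeds the mode.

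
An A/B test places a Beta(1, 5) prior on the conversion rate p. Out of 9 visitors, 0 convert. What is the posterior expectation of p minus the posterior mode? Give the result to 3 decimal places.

0.067

Posterior: Beta(1+0, 5+9) = Beta(1, 14).
Since α = 1 ≤ 1 and β > 1, the Beta density is monotone decreasing on [0,1]; the mode is at 0.
Mean = 1/(1+14) = 0.067.
Difference = 0.067 − 0.000 = 0.067.
The mean is pulled above the mode by the posterior's right skew.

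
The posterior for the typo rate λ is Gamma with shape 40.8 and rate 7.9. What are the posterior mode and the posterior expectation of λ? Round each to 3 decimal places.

Mode = (α−1)/β = 39.8/7.9 = 5.038.
Mean = α/β = 40.8/7.9 = 5.165.
The posterior is right-skewed, so the mean exceeds the mode.

MAP = 5.038; posterior mean = 5.165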